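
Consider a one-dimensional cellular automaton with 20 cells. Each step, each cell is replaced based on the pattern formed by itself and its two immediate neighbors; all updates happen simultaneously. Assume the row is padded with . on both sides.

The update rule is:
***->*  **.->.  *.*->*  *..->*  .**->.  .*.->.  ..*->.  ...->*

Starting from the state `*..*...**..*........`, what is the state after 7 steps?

step 1: .*..**...*..********
step 2: ..*...**..*..******.
step 3: *..**...*..*..****.*
step 4: .*...**..*..*..**.*.
step 5: ..**...*..*..*...*.*
step 6: *...**..*..*..**..*.
step 7: .**...*..*..*...*..*

.**...*..*..*...*..*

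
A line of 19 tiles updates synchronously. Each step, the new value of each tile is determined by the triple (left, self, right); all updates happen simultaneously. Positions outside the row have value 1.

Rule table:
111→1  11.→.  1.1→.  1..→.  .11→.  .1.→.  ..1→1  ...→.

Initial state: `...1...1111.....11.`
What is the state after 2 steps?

..1...1.11.....1...
.1...1........1...1

.1...1........1...1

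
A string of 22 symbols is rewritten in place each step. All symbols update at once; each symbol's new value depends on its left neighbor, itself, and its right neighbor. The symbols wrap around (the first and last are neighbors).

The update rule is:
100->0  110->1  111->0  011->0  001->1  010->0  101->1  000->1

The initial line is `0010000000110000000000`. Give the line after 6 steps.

1100111111010111111111
0101000001101000000000
1010011110110011111111
1100100011010100000000
0101001101101001111111
1010010110110010000001

1010010110110010000001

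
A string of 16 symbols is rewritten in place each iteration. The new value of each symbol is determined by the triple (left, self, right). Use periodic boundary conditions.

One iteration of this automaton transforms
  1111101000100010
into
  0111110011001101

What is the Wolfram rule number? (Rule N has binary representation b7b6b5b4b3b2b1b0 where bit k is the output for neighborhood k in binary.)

position 1: 111 → 1  (bit 7 = 1)
position 4: 110 → 1  (bit 6 = 1)
position 5: 101 → 1  (bit 5 = 1)
position 7: 100 → 0  (bit 4 = 0)
position 0: 011 → 0  (bit 3 = 0)
position 6: 010 → 0  (bit 2 = 0)
position 9: 001 → 1  (bit 1 = 1)
position 8: 000 → 1  (bit 0 = 1)
bits b7..b0 = 11100011 = 227

227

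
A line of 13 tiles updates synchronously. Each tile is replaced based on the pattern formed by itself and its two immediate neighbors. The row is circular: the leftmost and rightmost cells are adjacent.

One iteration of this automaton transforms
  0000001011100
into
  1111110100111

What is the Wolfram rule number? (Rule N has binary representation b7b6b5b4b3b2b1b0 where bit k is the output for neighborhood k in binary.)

position 9: 111 → 0  (bit 7 = 0)
position 10: 110 → 1  (bit 6 = 1)
position 7: 101 → 1  (bit 5 = 1)
position 11: 100 → 1  (bit 4 = 1)
position 8: 011 → 0  (bit 3 = 0)
position 6: 010 → 0  (bit 2 = 0)
position 5: 001 → 1  (bit 1 = 1)
position 0: 000 → 1  (bit 0 = 1)
bits b7..b0 = 01110011 = 115

115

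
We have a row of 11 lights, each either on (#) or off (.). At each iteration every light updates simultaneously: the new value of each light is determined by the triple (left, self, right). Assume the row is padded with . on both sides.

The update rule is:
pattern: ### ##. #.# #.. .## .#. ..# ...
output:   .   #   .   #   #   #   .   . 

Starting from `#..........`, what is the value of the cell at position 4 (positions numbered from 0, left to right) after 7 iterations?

#

##.........
###........
#.##.......
#.###......
#.#.##.....
#.#.###....
#.#.#.##...
position 4 holds #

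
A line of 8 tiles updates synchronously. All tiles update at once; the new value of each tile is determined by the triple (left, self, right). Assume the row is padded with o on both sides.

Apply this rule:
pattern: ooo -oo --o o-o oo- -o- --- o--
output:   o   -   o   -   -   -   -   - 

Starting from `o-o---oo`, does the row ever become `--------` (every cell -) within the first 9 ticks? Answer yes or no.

no

-----o-o
----o---
---o---o
--o---o-
-o---o--
----o--o
---o--o-
--o--o--
-o--o--o
tick 9 is -o--o--o, still not uniform -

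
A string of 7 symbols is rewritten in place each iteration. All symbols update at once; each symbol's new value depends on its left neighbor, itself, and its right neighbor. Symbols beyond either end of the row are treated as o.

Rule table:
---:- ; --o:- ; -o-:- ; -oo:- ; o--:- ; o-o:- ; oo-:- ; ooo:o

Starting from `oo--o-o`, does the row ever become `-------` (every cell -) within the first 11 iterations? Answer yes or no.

o------
-------
all cells are - at iteration 2

yes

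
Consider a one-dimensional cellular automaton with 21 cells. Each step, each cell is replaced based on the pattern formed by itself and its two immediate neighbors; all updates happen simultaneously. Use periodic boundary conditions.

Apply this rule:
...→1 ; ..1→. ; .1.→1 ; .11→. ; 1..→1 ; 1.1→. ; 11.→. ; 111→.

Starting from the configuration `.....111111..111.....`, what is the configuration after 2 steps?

1111.......1....11111
....111111.1111......

....111111.1111......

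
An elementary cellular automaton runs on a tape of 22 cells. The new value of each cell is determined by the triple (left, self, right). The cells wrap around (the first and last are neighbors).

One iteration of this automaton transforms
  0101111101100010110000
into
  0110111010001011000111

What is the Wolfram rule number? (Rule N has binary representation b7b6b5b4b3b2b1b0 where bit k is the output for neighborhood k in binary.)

position 4: 111 → 1  (bit 7 = 1)
position 7: 110 → 0  (bit 6 = 0)
position 2: 101 → 1  (bit 5 = 1)
position 11: 100 → 0  (bit 4 = 0)
position 3: 011 → 0  (bit 3 = 0)
position 1: 010 → 1  (bit 2 = 1)
position 0: 001 → 0  (bit 1 = 0)
position 12: 000 → 1  (bit 0 = 1)
bits b7..b0 = 10100101 = 165

165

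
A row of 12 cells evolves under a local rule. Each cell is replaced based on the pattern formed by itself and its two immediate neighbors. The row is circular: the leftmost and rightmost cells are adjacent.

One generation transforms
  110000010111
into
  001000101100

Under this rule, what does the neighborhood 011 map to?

1

At position 9 the neighborhood is 011; the next row has 1 there.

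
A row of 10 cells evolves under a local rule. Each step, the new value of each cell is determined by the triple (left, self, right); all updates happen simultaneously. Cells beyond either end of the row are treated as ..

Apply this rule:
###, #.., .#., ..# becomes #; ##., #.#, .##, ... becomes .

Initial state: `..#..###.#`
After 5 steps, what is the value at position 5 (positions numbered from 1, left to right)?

step 1: .####.#..#
step 2: #.##..####
step 3: #...##.##.
step 4: ##.#.....#
step 5: ...##...##
position 5 holds #

#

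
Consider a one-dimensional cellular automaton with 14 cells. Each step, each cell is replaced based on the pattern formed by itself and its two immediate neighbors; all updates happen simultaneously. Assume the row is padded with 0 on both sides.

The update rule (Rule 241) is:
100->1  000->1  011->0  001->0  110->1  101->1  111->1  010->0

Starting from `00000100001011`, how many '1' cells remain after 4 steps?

8

11110011100101
01111001110010
00111100111001
10011110011100
count of 1: 8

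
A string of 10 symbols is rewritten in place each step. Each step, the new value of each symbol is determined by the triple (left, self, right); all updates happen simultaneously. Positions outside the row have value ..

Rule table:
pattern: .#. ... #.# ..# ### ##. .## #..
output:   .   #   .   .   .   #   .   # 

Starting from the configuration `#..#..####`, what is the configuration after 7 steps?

.#..##...#

.#..#....#
..#..###..
#..#...###
.#..##...#
..#..###..  (repeats step 2; period 3)
step 7: .#..##...#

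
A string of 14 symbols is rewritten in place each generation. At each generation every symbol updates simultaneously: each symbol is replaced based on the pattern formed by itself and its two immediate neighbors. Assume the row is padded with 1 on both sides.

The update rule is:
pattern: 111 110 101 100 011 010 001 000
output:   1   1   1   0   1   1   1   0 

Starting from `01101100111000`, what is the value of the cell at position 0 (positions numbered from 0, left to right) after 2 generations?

1

11111101111001
11111111111011
position 0 holds 1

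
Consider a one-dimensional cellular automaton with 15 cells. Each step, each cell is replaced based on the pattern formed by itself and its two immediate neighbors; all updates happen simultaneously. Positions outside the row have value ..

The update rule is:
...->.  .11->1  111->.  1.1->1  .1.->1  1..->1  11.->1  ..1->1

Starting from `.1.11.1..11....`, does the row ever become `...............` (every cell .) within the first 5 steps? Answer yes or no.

no

111111111111...
1..........11..
11........1111.
111......11..11
1.11....1111111
step 5 is 1.11....1111111, still not uniform .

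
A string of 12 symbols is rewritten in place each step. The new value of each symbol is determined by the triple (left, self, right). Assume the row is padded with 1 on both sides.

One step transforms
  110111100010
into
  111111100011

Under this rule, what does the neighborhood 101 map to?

At position 2 the neighborhood is 101; the next row has 1 there.

1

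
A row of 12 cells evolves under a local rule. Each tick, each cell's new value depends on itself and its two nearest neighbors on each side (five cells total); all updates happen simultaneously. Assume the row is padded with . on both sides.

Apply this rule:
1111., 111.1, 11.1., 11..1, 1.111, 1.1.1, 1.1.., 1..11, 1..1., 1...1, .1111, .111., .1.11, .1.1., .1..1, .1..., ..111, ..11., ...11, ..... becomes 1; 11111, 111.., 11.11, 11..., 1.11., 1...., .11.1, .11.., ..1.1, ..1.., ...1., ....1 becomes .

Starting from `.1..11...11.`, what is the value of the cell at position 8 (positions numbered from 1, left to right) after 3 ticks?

1

..111..111..
.111.1111...
1111.111...1
position 8 holds 1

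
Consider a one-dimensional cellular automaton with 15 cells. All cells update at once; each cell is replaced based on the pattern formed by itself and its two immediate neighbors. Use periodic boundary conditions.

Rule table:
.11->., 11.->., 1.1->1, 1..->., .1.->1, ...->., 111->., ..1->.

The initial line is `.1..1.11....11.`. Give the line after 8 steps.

.1..11.........
.1.............
.1.............  (fixed point — unchanged through step 8)

.1.............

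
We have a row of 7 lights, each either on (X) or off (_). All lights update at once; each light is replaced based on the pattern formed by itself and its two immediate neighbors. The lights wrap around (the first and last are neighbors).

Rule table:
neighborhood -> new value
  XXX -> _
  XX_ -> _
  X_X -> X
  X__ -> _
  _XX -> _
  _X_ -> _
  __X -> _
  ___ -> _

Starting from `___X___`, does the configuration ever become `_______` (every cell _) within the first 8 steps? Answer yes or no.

_______
all cells are _ at step 1

yes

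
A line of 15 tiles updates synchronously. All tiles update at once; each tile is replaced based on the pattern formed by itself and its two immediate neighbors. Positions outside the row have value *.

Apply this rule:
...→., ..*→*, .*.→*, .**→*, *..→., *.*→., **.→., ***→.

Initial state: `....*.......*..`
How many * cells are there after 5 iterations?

...**......**.*
..**......**..*
.**......**..**
.*......**..**.
.*.....**..**..
count of *: 5

5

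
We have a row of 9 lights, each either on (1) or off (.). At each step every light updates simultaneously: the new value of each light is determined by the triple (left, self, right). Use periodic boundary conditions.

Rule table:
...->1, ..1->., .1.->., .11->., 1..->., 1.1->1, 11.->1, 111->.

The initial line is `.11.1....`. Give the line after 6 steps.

..11..111
...1....1
.1...11..
...1..1.1
.1.....1.
...111...

...111...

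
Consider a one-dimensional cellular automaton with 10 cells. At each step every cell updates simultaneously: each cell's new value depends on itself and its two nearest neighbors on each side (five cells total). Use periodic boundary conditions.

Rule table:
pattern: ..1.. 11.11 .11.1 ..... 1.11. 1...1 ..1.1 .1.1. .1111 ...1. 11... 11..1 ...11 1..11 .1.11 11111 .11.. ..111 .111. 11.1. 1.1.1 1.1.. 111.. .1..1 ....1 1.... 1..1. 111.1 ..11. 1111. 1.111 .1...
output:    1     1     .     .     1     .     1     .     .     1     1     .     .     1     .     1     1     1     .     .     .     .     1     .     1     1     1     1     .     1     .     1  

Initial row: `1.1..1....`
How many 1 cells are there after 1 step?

7

1...111111
count of 1: 7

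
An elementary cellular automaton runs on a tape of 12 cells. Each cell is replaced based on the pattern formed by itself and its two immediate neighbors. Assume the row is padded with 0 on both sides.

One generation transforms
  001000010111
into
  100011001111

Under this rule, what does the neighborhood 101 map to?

At position 8 the neighborhood is 101; the next row has 1 there.

1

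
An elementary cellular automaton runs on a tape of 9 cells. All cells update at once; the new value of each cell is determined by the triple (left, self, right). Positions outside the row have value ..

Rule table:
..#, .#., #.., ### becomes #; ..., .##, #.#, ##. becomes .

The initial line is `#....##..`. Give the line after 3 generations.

##..#..#.
..#######
.#.#####.

.#.#####.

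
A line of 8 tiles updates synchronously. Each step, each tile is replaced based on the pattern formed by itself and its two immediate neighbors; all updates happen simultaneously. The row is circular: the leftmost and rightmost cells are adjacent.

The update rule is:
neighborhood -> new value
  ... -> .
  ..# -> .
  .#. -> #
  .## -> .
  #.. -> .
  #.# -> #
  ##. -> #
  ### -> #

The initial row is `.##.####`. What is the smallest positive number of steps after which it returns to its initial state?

#.##.###
##.##.##
###.##.#
####.##.
.####.##
#.####.#
##.####.
.##.####

8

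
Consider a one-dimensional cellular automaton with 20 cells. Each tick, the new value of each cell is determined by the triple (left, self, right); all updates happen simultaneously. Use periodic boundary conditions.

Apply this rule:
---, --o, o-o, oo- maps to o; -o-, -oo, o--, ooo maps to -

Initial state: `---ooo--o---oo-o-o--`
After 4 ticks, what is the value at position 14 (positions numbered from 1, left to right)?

tick 1: ooo--o-o--oo-oo-o--o
tick 2: --o-o-o--o-oo-oo--o-
tick 3: oo-o-o--o-o-oo-o-o--
tick 4: -oo-o--o-o-o-oo-o--o
position 14 holds o

o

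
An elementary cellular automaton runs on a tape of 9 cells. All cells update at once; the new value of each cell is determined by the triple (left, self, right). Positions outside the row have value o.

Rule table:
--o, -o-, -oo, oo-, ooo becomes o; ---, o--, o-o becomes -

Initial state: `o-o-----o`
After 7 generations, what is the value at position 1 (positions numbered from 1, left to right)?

o

o-o----oo
o-o---ooo
o-o--oooo
o-o-ooooo
o-o-ooooo  (fixed point — unchanged through generation 7)
position 1 holds o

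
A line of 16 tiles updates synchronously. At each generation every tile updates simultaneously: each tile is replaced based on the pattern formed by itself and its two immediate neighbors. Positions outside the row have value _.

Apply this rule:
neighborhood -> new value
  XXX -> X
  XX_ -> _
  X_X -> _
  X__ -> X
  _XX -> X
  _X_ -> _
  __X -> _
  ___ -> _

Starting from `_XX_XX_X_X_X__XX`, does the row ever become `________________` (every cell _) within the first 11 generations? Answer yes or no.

no

_X__X_______X_X_
__X__X_________X
___X__X_________
____X__X________
_____X__X_______
______X__X______
_______X__X_____
________X__X____
_________X__X___
__________X__X__
___________X__X_
generation 11 is ___________X__X_, still not uniform _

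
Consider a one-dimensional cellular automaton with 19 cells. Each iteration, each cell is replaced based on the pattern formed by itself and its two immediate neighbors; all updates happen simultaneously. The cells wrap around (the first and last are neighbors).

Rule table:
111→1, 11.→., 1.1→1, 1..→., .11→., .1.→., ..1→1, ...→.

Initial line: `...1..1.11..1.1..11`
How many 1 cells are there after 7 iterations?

6

..1..1.1...1.1..1..
.1..1.1...1.1..1...
1..1.1...1.1..1....
..1.1...1.1..1....1
.1.1...1.1..1....1.
1.1...1.1..1....1..
.1...1.1..1....1..1
count of 1: 6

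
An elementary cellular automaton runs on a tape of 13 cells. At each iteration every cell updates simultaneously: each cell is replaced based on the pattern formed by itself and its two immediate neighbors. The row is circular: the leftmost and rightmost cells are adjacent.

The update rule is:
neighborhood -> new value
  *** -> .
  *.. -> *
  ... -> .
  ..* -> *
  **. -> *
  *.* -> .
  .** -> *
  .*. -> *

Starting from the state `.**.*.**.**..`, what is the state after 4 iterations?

***.*.**.***.
*.*.*.**.*.*.
*.*.*.**.*.*.  (fixed point — unchanged through iteration 4)

*.*.*.**.*.*.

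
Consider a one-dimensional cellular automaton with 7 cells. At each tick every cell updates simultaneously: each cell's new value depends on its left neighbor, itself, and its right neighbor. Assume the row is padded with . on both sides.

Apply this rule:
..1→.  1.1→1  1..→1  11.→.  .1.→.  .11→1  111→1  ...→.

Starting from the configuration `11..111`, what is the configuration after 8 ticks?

......1

tick 1: 1.1.11.
tick 2: .1.11.1
tick 3: ..11.1.
tick 4: ..1.1.1
tick 5: ...1.1.
tick 6: ....1.1
tick 7: .....1.
tick 8: ......1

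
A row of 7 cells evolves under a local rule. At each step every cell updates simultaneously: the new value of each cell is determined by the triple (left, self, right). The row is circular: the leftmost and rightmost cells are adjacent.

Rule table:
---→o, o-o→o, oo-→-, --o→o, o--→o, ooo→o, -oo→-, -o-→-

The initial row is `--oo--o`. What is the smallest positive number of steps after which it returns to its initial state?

2

step 1: oo--oo-
step 2: --oo--o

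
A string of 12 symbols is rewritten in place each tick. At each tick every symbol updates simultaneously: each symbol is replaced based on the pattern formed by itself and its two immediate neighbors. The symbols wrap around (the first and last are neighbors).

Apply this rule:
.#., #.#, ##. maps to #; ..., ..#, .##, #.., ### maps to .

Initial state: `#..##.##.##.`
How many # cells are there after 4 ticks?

tick 1: #...##.##.##
tick 2: #....##.##..
tick 3: #.....##.#..
tick 4: #......###..
count of #: 4

4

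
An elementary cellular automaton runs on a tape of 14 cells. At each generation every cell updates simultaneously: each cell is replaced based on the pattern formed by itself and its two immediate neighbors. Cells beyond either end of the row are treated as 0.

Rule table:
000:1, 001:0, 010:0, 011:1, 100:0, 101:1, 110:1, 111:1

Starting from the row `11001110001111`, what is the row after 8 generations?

11001111111111

11001110101111
11001111011111
11001111111111
11001111111111  (fixed point — unchanged through generation 8)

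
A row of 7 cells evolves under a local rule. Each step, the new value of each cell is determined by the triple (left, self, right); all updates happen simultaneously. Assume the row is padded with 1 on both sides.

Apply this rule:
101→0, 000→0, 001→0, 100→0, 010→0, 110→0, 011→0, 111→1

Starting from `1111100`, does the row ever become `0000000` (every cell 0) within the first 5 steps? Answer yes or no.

yes

1111000
1110000
1100000
1000000
0000000
all cells are 0 at step 5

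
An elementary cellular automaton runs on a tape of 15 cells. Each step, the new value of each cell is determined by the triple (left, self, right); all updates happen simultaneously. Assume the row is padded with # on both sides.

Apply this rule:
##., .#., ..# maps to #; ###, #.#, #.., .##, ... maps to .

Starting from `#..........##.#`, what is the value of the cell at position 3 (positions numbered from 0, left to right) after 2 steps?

.

#.........#.#..
#........##.#.#
position 3 holds .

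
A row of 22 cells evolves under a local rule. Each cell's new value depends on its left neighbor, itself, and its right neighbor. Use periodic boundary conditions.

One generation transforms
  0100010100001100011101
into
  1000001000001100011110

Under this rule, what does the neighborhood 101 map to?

1

At position 0 the neighborhood is 101; the next row has 1 there.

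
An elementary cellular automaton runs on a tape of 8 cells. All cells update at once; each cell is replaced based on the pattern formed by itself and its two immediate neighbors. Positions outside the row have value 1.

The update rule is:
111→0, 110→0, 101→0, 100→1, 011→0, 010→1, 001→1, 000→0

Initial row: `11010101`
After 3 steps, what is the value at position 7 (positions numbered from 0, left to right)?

step 1: 00010100
step 2: 10110111
step 3: 00000000
position 7 holds 0

0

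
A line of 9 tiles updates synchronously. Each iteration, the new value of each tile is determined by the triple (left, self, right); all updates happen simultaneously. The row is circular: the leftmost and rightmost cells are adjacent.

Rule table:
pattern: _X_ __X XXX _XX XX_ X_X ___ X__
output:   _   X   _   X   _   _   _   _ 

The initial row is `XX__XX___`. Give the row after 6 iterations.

iteration 1: X__XX___X
iteration 2: __XX___XX
iteration 3: _XX___XX_
iteration 4: XX___XX__
iteration 5: X___XX__X
iteration 6: ___XX__XX

___XX__XX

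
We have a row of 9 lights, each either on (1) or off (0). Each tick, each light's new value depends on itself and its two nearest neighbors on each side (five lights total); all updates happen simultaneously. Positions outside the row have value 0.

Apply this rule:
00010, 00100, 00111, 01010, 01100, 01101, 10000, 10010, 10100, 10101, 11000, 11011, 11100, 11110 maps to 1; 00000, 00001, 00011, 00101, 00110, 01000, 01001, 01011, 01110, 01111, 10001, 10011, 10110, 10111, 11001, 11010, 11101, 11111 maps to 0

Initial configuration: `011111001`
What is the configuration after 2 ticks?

tick 1: 010011011
tick 2: 110001101

110001101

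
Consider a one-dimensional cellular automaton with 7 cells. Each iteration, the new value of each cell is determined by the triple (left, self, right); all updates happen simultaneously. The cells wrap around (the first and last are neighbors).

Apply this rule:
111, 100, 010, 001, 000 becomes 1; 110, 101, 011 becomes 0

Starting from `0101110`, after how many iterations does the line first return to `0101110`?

1100101
1011100
1001011
0111001
0010111
1110010
0101110

7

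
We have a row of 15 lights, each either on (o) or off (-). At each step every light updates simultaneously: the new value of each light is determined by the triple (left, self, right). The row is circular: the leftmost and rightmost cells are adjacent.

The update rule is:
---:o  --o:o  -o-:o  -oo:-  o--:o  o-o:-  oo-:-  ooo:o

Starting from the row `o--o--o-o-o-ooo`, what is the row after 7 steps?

---ooo---o-ooo-

-oooooo-o-o--oo
--oooo--o-ooo--
oo-oo-ooo--o-oo
o------o-ooo--o
-ooooooo--o-oo-
o-ooooo-ooo---o
---ooo---o-ooo-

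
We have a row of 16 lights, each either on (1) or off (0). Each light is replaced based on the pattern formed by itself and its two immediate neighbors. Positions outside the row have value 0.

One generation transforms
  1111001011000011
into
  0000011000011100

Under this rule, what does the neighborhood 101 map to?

0

At position 7 the neighborhood is 101; the next row has 0 there.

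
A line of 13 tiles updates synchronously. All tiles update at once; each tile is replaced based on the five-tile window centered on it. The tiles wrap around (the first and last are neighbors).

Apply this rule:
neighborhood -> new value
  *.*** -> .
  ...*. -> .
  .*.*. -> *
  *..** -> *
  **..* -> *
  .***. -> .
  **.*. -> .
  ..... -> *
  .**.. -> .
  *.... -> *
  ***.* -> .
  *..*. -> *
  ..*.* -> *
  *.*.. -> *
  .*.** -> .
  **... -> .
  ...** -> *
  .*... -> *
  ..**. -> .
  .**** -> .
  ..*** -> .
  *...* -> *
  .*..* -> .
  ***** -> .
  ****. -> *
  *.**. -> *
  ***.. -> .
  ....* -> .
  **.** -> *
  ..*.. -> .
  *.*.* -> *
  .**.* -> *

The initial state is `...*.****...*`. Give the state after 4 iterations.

**.*...*..*..
.*.***...*..*
**.....*...**
*..**...***..

*..**...***..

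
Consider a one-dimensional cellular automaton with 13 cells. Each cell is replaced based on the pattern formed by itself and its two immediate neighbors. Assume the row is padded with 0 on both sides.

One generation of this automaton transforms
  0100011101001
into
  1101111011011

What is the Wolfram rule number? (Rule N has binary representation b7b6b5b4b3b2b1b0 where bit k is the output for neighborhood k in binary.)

175

position 6: 111 → 1  (bit 7 = 1)
position 7: 110 → 0  (bit 6 = 0)
position 8: 101 → 1  (bit 5 = 1)
position 2: 100 → 0  (bit 4 = 0)
position 5: 011 → 1  (bit 3 = 1)
position 1: 010 → 1  (bit 2 = 1)
position 0: 001 → 1  (bit 1 = 1)
position 3: 000 → 1  (bit 0 = 1)
bits b7..b0 = 10101111 = 175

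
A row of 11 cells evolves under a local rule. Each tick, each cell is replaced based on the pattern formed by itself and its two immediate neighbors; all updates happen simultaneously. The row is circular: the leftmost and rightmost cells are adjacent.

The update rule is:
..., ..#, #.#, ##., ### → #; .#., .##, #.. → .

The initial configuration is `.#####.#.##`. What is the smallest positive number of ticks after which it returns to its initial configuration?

#.#####.#.#
##.#####.#.
.##.#####.#
#.##.#####.
.#.##.#####
#.#.##.####
##.#.##.###
###.#.##.##
####.#.##.#
#####.#.##.
.#####.#.##

11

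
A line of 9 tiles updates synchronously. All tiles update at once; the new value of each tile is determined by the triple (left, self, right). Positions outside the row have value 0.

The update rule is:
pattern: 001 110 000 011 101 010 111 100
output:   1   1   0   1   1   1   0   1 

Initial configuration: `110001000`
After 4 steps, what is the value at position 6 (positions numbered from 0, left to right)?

step 1: 111011100
step 2: 101110110
step 3: 111011111
step 4: 101110001
position 6 holds 0

0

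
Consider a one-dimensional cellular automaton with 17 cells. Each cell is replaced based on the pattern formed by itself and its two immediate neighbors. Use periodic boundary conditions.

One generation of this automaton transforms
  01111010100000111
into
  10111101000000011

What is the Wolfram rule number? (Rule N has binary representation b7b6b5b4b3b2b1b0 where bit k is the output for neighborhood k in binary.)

224

position 2: 111 → 1  (bit 7 = 1)
position 4: 110 → 1  (bit 6 = 1)
position 0: 101 → 1  (bit 5 = 1)
position 9: 100 → 0  (bit 4 = 0)
position 1: 011 → 0  (bit 3 = 0)
position 6: 010 → 0  (bit 2 = 0)
position 13: 001 → 0  (bit 1 = 0)
position 10: 000 → 0  (bit 0 = 0)
bits b7..b0 = 11100000 = 224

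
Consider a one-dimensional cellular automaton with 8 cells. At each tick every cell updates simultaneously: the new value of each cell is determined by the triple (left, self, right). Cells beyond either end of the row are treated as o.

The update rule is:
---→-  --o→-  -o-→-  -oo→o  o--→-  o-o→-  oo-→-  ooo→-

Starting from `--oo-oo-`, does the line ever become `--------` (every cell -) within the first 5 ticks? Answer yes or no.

tick 1: --o--o--
tick 2: --------
all cells are - at tick 2

yes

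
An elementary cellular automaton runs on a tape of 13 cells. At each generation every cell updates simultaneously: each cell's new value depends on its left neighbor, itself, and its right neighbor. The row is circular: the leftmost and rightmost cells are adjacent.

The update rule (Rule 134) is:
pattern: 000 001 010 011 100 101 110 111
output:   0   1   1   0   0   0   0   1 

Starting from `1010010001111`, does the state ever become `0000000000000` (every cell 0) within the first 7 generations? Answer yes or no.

generation 1: 0010110010111
generation 2: 0110000110010
generation 3: 1000001000110
generation 4: 1000011001000
generation 5: 1000100011001
generation 6: 0001100100010
generation 7: 0010001100110
generation 7 is 0010001100110, still not uniform 0

no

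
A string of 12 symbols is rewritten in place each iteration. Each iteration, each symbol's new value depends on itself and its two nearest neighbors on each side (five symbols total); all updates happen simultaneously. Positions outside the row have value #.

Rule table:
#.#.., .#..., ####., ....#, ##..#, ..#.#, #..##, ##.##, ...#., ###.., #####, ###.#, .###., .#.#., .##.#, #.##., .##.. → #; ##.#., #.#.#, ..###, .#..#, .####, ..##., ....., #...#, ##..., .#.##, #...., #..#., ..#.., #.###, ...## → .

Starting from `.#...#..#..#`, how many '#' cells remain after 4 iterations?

10

.##.#.....#.
###.##..###.
########.###
#########..#
count of #: 10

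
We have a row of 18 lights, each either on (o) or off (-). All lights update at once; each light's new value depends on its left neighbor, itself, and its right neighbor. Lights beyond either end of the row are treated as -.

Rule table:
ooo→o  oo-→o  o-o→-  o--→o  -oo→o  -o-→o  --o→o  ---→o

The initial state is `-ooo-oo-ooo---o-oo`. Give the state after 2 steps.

oooo-oo-ooooooo-oo

oooo-oo-ooooooo-oo
oooo-oo-ooooooo-oo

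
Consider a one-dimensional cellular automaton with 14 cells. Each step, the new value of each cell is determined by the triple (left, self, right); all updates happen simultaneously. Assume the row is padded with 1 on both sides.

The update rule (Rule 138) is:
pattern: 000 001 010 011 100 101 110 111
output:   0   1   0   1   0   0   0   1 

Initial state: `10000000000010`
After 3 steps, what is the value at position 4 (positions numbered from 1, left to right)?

0

00000000000100
00000000001001
00000000010011
position 4 holds 0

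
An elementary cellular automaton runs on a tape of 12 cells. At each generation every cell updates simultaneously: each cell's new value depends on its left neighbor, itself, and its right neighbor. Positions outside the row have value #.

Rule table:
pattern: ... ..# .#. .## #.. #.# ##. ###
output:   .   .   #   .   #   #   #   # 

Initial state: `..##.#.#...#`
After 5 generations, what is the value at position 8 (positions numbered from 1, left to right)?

#..######...
##..######..
###..######.
####..######
#####..#####
position 8 holds #

#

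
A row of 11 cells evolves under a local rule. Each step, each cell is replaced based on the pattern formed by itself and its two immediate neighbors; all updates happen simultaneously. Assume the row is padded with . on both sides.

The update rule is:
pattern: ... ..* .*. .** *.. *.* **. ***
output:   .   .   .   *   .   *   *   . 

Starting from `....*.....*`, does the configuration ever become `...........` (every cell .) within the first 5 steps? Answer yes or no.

...........
all cells are . at step 1

yes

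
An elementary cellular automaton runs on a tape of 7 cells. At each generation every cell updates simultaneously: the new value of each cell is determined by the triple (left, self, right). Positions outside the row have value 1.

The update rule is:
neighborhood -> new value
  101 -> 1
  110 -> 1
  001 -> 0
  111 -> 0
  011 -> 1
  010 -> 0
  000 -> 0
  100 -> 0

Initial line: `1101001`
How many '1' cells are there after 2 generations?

0110001
1110001
count of 1: 4

4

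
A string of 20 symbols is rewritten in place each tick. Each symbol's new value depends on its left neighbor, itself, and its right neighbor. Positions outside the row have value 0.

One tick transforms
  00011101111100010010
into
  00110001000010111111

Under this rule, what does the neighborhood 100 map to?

At position 12 the neighborhood is 100; the next row has 1 there.

1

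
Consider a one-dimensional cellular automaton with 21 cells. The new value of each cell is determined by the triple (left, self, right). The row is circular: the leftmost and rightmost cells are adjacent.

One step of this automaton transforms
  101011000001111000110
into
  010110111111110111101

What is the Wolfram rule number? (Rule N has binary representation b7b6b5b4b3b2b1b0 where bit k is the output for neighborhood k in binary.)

187

position 12: 111 → 1  (bit 7 = 1)
position 5: 110 → 0  (bit 6 = 0)
position 1: 101 → 1  (bit 5 = 1)
position 6: 100 → 1  (bit 4 = 1)
position 4: 011 → 1  (bit 3 = 1)
position 0: 010 → 0  (bit 2 = 0)
position 10: 001 → 1  (bit 1 = 1)
position 7: 000 → 1  (bit 0 = 1)
bits b7..b0 = 10111011 = 187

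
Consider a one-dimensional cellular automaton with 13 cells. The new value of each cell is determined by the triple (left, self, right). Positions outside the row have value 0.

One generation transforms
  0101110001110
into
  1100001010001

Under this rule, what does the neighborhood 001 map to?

1

At position 0 the neighborhood is 001; the next row has 1 there.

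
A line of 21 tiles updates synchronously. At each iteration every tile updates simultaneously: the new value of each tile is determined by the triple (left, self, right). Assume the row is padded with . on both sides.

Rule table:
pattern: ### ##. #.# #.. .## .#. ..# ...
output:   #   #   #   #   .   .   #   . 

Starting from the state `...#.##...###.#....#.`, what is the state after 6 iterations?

.#.#.#.#.#.##.#.###.#

..#.#.##.#.###.#..#.#
.#.#.#.##.#.###.##.#.
#.#.#.#.##.#.###.##.#
.#.#.#.#.##.#.###.##.
#.#.#.#.#.##.#.###.##
.#.#.#.#.#.##.#.###.#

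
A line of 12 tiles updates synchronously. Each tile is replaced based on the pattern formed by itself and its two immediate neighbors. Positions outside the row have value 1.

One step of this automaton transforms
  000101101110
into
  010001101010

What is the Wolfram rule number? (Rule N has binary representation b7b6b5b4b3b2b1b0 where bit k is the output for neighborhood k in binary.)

73

position 9: 111 → 0  (bit 7 = 0)
position 6: 110 → 1  (bit 6 = 1)
position 4: 101 → 0  (bit 5 = 0)
position 0: 100 → 0  (bit 4 = 0)
position 5: 011 → 1  (bit 3 = 1)
position 3: 010 → 0  (bit 2 = 0)
position 2: 001 → 0  (bit 1 = 0)
position 1: 000 → 1  (bit 0 = 1)
bits b7..b0 = 01001001 = 73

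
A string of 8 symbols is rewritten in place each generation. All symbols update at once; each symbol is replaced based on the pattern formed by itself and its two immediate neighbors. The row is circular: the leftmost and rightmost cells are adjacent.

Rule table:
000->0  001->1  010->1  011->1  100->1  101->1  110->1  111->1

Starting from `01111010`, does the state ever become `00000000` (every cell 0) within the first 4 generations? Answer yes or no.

generation 1: 11111111
generation 2: 11111111  (fixed point — unchanged through generation 4)
generation 4 is 11111111, still not uniform 0

no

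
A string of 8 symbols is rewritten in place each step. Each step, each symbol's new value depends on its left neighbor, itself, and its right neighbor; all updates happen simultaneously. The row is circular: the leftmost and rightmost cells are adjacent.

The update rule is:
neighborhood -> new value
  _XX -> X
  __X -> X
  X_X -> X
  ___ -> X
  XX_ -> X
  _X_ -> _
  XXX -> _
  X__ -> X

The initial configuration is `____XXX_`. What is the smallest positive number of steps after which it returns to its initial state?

2

XXXXX_XX
____XXX_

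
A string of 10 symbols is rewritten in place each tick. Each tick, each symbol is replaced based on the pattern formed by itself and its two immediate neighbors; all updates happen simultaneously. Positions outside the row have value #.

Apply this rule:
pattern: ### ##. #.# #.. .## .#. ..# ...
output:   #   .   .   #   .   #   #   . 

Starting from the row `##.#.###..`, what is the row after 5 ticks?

#....#...#

#..#..#.##
.######..#
..####.##.
##.##.....
#....#...#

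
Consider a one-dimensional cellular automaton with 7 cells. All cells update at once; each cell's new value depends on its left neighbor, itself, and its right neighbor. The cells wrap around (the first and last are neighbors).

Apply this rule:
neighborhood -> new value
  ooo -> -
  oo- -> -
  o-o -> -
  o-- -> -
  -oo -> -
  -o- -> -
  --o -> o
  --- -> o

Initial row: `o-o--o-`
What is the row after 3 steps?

-----o-

step 1: ----o--
step 2: oooo--o
step 3: -----o-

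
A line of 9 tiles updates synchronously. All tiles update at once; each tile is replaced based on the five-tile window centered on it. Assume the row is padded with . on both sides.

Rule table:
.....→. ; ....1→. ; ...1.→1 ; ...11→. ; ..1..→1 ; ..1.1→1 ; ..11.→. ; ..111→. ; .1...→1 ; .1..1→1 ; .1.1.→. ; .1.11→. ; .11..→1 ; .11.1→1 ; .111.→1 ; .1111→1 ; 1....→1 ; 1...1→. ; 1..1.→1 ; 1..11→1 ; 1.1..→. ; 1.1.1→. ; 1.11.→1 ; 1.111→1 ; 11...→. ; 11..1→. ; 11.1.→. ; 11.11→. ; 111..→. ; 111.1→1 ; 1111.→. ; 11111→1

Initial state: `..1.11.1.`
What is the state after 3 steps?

.11.11.11

.11.11..1
..1.11.11
.11.11.11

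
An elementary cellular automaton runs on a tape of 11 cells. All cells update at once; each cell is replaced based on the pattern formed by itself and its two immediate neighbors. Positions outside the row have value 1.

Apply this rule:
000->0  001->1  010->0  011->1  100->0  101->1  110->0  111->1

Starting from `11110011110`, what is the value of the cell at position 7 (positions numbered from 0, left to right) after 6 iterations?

iteration 1: 11100111101
iteration 2: 11001111011
iteration 3: 10011110111
iteration 4: 00111101111
iteration 5: 01111011111
iteration 6: 11110111111
position 7 holds 1

1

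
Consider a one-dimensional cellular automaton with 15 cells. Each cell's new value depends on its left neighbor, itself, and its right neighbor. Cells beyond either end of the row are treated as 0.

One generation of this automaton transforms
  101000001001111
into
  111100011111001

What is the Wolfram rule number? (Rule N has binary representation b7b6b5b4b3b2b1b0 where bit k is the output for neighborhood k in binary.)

126

position 12: 111 → 0  (bit 7 = 0)
position 14: 110 → 1  (bit 6 = 1)
position 1: 101 → 1  (bit 5 = 1)
position 3: 100 → 1  (bit 4 = 1)
position 11: 011 → 1  (bit 3 = 1)
position 0: 010 → 1  (bit 2 = 1)
position 7: 001 → 1  (bit 1 = 1)
position 4: 000 → 0  (bit 0 = 0)
bits b7..b0 = 01111110 = 126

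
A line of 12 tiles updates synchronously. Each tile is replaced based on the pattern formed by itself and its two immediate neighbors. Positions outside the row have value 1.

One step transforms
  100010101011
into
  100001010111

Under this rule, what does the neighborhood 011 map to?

At position 10 the neighborhood is 011; the next row has 1 there.

1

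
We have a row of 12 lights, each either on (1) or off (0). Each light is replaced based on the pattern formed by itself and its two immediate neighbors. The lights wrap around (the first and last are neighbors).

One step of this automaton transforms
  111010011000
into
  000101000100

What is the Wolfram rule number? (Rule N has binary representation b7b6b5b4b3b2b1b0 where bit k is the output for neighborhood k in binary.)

48

position 1: 111 → 0  (bit 7 = 0)
position 2: 110 → 0  (bit 6 = 0)
position 3: 101 → 1  (bit 5 = 1)
position 5: 100 → 1  (bit 4 = 1)
position 0: 011 → 0  (bit 3 = 0)
position 4: 010 → 0  (bit 2 = 0)
position 6: 001 → 0  (bit 1 = 0)
position 10: 000 → 0  (bit 0 = 0)
bits b7..b0 = 00110000 = 48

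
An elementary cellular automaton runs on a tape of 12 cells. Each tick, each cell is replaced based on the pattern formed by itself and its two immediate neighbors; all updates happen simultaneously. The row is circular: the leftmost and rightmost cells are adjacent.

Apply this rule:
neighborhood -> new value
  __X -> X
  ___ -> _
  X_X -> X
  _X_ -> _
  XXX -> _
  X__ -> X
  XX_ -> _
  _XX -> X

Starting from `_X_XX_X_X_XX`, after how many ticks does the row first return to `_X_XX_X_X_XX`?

12

X_XX_X_X_XX_
_XX_X_X_XX_X
XX_X_X_XX_X_
X_X_X_XX_X_X
_X_X_XX_X_XX
X_X_XX_X_XX_
_X_XX_X_XX_X
X_XX_X_XX_X_
_XX_X_XX_X_X
XX_X_XX_X_X_
X_X_XX_X_X_X
_X_XX_X_X_XX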